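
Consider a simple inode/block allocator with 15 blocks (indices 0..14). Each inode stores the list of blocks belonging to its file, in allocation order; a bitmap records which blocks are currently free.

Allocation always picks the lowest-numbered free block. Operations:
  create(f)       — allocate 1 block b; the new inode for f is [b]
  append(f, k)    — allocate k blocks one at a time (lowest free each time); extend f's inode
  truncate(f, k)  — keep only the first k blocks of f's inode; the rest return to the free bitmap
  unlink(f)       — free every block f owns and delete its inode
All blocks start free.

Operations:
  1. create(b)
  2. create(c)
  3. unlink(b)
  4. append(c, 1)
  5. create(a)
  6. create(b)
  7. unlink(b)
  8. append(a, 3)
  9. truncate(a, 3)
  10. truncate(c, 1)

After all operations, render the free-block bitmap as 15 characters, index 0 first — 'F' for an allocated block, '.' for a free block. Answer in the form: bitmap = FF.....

bitmap = .FFFF..........

[1] create(b) — b=0 (map F..............)
[2] create(c) — b=0 c=1 (map FF.............)
[3] unlink(b) — c=1 (map .F.............)
[4] append(c, 1) — c=1,0 (map FF.............)
[5] create(a) — a=2 c=1,0 (map FFF............)
[6] create(b) — a=2 b=3 c=1,0 (map FFFF...........)
[7] unlink(b) — a=2 c=1,0 (map FFF............)
[8] append(a, 3) — a=2,3,4,5 c=1,0 (map FFFFFF.........)
[9] truncate(a, 3) — a=2,3,4 c=1,0 (map FFFFF..........)
[10] truncate(c, 1) — a=2,3,4 c=1 (map .FFFF..........)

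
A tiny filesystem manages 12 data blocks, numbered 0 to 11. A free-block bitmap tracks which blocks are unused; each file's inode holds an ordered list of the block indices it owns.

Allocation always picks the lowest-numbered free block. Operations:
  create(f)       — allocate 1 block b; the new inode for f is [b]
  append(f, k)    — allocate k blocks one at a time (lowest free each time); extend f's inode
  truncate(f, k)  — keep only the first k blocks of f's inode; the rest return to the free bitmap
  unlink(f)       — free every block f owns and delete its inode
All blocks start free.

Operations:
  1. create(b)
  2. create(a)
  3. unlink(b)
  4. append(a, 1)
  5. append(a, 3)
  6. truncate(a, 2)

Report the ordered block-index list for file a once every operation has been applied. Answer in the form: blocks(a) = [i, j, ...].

create(b): bitmap=F........... | b=[0]
create(a): bitmap=FF.......... | a=[1] b=[0]
unlink(b): bitmap=.F.......... | a=[1]
append(a, 1): bitmap=FF.......... | a=[1, 0]
append(a, 3): bitmap=FFFFF....... | a=[1, 0, 2, 3, 4]
truncate(a, 2): bitmap=FF.......... | a=[1, 0]

blocks(a) = [1, 0]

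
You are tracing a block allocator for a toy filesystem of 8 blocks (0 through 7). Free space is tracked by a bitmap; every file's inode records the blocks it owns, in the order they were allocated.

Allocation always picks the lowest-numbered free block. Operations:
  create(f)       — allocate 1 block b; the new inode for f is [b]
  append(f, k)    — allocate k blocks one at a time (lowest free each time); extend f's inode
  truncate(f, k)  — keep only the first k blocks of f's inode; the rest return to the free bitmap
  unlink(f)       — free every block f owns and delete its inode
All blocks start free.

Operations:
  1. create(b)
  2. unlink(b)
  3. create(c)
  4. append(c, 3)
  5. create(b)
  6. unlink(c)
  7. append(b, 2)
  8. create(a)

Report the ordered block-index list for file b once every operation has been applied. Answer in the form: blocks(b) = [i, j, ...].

blocks(b) = [4, 0, 1]

after create(b) → b:[0]  free=[F.......]
after unlink(b) →   free=[........]
after create(c) → c:[0]  free=[F.......]
after append(c, 3) → c:[0, 1, 2, 3]  free=[FFFF....]
after create(b) → b:[4], c:[0, 1, 2, 3]  free=[FFFFF...]
after unlink(c) → b:[4]  free=[....F...]
after append(b, 2) → b:[4, 0, 1]  free=[FF..F...]
after create(a) → a:[2], b:[4, 0, 1]  free=[FFF.F...]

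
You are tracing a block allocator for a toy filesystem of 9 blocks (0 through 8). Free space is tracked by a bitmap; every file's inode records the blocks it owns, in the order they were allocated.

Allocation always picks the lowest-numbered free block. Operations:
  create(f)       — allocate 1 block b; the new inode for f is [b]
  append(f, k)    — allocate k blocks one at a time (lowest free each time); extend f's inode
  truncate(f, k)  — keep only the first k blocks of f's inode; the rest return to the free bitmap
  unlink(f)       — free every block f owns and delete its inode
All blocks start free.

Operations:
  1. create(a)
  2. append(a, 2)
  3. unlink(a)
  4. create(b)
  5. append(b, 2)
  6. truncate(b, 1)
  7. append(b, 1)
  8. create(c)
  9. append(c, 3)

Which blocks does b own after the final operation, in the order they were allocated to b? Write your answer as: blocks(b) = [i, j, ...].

create(a): bitmap=F........ | a=[0]
append(a, 2): bitmap=FFF...... | a=[0, 1, 2]
unlink(a): bitmap=......... | 
create(b): bitmap=F........ | b=[0]
append(b, 2): bitmap=FFF...... | b=[0, 1, 2]
truncate(b, 1): bitmap=F........ | b=[0]
append(b, 1): bitmap=FF....... | b=[0, 1]
create(c): bitmap=FFF...... | b=[0, 1] c=[2]
append(c, 3): bitmap=FFFFFF... | b=[0, 1] c=[2, 3, 4, 5]

blocks(b) = [0, 1]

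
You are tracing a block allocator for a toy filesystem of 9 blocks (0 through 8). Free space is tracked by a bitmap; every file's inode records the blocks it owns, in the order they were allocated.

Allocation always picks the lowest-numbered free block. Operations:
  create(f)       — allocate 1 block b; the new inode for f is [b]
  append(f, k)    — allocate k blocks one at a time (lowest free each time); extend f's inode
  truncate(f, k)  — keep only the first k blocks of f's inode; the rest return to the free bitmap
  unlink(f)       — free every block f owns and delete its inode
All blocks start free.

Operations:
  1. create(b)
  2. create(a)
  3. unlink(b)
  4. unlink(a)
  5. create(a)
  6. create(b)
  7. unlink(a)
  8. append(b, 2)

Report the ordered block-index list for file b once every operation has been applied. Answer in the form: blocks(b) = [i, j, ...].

blocks(b) = [1, 0, 2]

[1] create(b) — b=0 (map F........)
[2] create(a) — a=1 b=0 (map FF.......)
[3] unlink(b) — a=1 (map .F.......)
[4] unlink(a) —  (map .........)
[5] create(a) — a=0 (map F........)
[6] create(b) — a=0 b=1 (map FF.......)
[7] unlink(a) — b=1 (map .F.......)
[8] append(b, 2) — b=1,0,2 (map FFF......)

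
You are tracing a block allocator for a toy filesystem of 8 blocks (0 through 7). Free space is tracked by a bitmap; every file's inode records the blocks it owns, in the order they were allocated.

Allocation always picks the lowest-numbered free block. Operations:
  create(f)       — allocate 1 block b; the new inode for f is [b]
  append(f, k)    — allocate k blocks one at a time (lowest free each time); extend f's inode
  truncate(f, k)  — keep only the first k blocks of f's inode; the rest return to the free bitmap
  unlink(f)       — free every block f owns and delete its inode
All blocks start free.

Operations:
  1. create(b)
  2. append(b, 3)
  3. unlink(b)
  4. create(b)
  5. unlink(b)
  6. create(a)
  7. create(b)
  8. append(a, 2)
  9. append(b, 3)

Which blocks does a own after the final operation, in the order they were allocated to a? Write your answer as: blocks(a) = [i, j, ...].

create(b): bitmap=F....... | b=[0]
append(b, 3): bitmap=FFFF.... | b=[0, 1, 2, 3]
unlink(b): bitmap=........ | 
create(b): bitmap=F....... | b=[0]
unlink(b): bitmap=........ | 
create(a): bitmap=F....... | a=[0]
create(b): bitmap=FF...... | a=[0] b=[1]
append(a, 2): bitmap=FFFF.... | a=[0, 2, 3] b=[1]
append(b, 3): bitmap=FFFFFFF. | a=[0, 2, 3] b=[1, 4, 5, 6]

blocks(a) = [0, 2, 3]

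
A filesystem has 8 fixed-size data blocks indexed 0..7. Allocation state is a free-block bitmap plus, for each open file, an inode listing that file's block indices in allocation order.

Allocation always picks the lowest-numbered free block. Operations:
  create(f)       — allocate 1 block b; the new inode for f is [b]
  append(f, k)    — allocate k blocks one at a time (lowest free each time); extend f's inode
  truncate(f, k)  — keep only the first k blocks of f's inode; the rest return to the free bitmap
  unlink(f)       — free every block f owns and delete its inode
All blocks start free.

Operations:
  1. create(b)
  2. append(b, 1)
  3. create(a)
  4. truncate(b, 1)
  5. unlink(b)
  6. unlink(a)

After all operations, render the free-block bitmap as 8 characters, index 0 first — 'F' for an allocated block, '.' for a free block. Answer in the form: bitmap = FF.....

bitmap = ........

after create(b) → b:[0]  free=[F.......]
after append(b, 1) → b:[0, 1]  free=[FF......]
after create(a) → a:[2], b:[0, 1]  free=[FFF.....]
after truncate(b, 1) → a:[2], b:[0]  free=[F.F.....]
after unlink(b) → a:[2]  free=[..F.....]
after unlink(a) →   free=[........]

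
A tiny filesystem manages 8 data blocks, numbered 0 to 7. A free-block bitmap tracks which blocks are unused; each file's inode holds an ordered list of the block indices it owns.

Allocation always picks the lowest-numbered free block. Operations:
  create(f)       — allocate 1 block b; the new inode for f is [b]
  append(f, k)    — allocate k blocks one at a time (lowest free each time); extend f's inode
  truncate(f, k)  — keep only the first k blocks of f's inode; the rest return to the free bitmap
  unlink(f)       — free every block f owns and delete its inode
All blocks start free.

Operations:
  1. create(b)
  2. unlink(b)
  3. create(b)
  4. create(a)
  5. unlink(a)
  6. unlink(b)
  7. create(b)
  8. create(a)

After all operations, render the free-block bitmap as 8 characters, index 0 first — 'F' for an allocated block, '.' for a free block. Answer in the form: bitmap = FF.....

after create(b) → b:[0]  free=[F.......]
after unlink(b) →   free=[........]
after create(b) → b:[0]  free=[F.......]
after create(a) → a:[1], b:[0]  free=[FF......]
after unlink(a) → b:[0]  free=[F.......]
after unlink(b) →   free=[........]
after create(b) → b:[0]  free=[F.......]
after create(a) → a:[1], b:[0]  free=[FF......]

bitmap = FF......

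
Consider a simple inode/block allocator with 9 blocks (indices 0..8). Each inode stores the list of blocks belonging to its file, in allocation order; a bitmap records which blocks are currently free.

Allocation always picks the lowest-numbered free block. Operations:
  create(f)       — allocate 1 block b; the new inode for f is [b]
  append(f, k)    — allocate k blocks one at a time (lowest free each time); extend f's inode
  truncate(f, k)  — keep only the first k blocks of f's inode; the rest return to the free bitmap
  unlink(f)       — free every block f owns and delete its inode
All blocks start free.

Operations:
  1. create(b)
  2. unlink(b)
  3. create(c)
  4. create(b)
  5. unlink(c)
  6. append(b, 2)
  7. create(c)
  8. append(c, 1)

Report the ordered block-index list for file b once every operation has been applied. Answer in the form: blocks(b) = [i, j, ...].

after create(b) → b:[0]  free=[F........]
after unlink(b) →   free=[.........]
after create(c) → c:[0]  free=[F........]
after create(b) → b:[1], c:[0]  free=[FF.......]
after unlink(c) → b:[1]  free=[.F.......]
after append(b, 2) → b:[1, 0, 2]  free=[FFF......]
after create(c) → b:[1, 0, 2], c:[3]  free=[FFFF.....]
after append(c, 1) → b:[1, 0, 2], c:[3, 4]  free=[FFFFF....]

blocks(b) = [1, 0, 2]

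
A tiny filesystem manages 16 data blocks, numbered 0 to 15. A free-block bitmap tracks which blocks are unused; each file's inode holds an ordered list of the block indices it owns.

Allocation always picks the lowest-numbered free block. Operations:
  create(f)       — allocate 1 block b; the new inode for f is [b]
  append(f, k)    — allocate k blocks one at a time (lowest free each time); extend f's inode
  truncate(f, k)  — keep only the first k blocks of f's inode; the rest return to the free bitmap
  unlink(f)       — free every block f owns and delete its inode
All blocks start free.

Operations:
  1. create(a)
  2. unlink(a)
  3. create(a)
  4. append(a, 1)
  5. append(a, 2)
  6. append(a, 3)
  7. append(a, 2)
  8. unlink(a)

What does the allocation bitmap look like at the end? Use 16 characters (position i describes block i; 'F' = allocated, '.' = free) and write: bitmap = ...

bitmap = ................

  1. create(a)  ⇒  F...............  {a→[0]}
  2. unlink(a)  ⇒  ................  {}
  3. create(a)  ⇒  F...............  {a→[0]}
  4. append(a, 1)  ⇒  FF..............  {a→[0, 1]}
  5. append(a, 2)  ⇒  FFFF............  {a→[0, 1, 2, 3]}
  6. append(a, 3)  ⇒  FFFFFFF.........  {a→[0, 1, 2, 3, 4, 5, 6]}
  7. append(a, 2)  ⇒  FFFFFFFFF.......  {a→[0, 1, 2, 3, 4, 5, 6, 7, 8]}
  8. unlink(a)  ⇒  ................  {}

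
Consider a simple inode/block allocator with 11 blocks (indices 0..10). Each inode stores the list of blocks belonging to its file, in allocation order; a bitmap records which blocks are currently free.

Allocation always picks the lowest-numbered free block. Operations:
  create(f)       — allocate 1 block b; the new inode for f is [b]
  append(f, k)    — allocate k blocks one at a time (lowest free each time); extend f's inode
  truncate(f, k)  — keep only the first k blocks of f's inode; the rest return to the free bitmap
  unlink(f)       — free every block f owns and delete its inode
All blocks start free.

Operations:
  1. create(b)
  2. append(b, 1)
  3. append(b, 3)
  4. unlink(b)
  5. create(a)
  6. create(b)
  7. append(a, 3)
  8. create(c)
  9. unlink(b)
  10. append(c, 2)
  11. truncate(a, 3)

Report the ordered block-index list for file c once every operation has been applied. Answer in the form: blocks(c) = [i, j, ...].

create(b): bitmap=F.......... | b=[0]
append(b, 1): bitmap=FF......... | b=[0, 1]
append(b, 3): bitmap=FFFFF...... | b=[0, 1, 2, 3, 4]
unlink(b): bitmap=........... | 
create(a): bitmap=F.......... | a=[0]
create(b): bitmap=FF......... | a=[0] b=[1]
append(a, 3): bitmap=FFFFF...... | a=[0, 2, 3, 4] b=[1]
create(c): bitmap=FFFFFF..... | a=[0, 2, 3, 4] b=[1] c=[5]
unlink(b): bitmap=F.FFFF..... | a=[0, 2, 3, 4] c=[5]
append(c, 2): bitmap=FFFFFFF.... | a=[0, 2, 3, 4] c=[5, 1, 6]
truncate(a, 3): bitmap=FFFF.FF.... | a=[0, 2, 3] c=[5, 1, 6]

blocks(c) = [5, 1, 6]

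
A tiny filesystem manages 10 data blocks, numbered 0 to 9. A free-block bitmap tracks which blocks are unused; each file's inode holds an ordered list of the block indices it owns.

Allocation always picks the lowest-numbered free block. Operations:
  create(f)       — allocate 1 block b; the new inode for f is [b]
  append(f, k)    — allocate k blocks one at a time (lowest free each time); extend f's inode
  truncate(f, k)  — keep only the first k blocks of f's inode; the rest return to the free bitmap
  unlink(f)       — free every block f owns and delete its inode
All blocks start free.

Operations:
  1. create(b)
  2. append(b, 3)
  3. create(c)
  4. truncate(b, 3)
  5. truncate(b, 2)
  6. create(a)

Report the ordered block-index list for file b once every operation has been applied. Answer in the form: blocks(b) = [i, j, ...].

blocks(b) = [0, 1]

  1. create(b)  ⇒  F.........  {b→[0]}
  2. append(b, 3)  ⇒  FFFF......  {b→[0, 1, 2, 3]}
  3. create(c)  ⇒  FFFFF.....  {b→[0, 1, 2, 3]; c→[4]}
  4. truncate(b, 3)  ⇒  FFF.F.....  {b→[0, 1, 2]; c→[4]}
  5. truncate(b, 2)  ⇒  FF..F.....  {b→[0, 1]; c→[4]}
  6. create(a)  ⇒  FFF.F.....  {a→[2]; b→[0, 1]; c→[4]}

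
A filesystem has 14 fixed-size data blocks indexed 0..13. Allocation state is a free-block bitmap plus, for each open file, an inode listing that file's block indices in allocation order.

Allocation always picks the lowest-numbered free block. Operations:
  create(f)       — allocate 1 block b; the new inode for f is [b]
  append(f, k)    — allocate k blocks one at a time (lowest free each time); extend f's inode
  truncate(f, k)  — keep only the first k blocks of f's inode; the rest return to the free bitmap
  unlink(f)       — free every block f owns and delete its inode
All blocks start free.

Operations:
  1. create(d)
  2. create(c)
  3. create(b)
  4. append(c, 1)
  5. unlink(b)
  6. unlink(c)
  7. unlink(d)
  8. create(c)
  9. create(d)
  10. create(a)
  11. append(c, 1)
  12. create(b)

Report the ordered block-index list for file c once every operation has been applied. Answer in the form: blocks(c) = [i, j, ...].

  1. create(d)  ⇒  F.............  {d→[0]}
  2. create(c)  ⇒  FF............  {c→[1]; d→[0]}
  3. create(b)  ⇒  FFF...........  {b→[2]; c→[1]; d→[0]}
  4. append(c, 1)  ⇒  FFFF..........  {b→[2]; c→[1, 3]; d→[0]}
  5. unlink(b)  ⇒  FF.F..........  {c→[1, 3]; d→[0]}
  6. unlink(c)  ⇒  F.............  {d→[0]}
  7. unlink(d)  ⇒  ..............  {}
  8. create(c)  ⇒  F.............  {c→[0]}
  9. create(d)  ⇒  FF............  {c→[0]; d→[1]}
  10. create(a)  ⇒  FFF...........  {a→[2]; c→[0]; d→[1]}
  11. append(c, 1)  ⇒  FFFF..........  {a→[2]; c→[0, 3]; d→[1]}
  12. create(b)  ⇒  FFFFF.........  {a→[2]; b→[4]; c→[0, 3]; d→[1]}

blocks(c) = [0, 3]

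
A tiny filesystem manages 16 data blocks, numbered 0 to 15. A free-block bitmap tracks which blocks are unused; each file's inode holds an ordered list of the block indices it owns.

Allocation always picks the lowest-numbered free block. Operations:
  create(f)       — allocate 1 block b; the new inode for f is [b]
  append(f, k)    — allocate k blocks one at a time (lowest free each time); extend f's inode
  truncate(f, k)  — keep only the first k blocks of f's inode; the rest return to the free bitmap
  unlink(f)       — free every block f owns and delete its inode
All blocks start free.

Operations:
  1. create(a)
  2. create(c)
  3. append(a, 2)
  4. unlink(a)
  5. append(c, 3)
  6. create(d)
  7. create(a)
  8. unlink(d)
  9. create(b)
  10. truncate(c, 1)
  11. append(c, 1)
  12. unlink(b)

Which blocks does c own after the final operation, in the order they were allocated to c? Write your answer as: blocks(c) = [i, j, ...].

after create(a) → a:[0]  free=[F...............]
after create(c) → a:[0], c:[1]  free=[FF..............]
after append(a, 2) → a:[0, 2, 3], c:[1]  free=[FFFF............]
after unlink(a) → c:[1]  free=[.F..............]
after append(c, 3) → c:[1, 0, 2, 3]  free=[FFFF............]
after create(d) → c:[1, 0, 2, 3], d:[4]  free=[FFFFF...........]
after create(a) → a:[5], c:[1, 0, 2, 3], d:[4]  free=[FFFFFF..........]
after unlink(d) → a:[5], c:[1, 0, 2, 3]  free=[FFFF.F..........]
after create(b) → a:[5], b:[4], c:[1, 0, 2, 3]  free=[FFFFFF..........]
after truncate(c, 1) → a:[5], b:[4], c:[1]  free=[.F..FF..........]
after append(c, 1) → a:[5], b:[4], c:[1, 0]  free=[FF..FF..........]
after unlink(b) → a:[5], c:[1, 0]  free=[FF...F..........]

blocks(c) = [1, 0]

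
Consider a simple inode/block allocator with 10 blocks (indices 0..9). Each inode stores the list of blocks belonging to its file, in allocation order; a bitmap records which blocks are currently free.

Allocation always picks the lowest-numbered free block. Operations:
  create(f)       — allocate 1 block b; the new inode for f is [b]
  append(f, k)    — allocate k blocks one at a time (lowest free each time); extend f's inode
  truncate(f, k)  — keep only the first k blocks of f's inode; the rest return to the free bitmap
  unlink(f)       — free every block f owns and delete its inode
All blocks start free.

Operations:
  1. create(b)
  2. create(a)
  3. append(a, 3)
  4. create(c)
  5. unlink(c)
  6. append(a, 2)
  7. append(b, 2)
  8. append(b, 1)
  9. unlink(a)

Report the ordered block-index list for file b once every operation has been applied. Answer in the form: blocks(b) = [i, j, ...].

after create(b) → b:[0]  free=[F.........]
after create(a) → a:[1], b:[0]  free=[FF........]
after append(a, 3) → a:[1, 2, 3, 4], b:[0]  free=[FFFFF.....]
after create(c) → a:[1, 2, 3, 4], b:[0], c:[5]  free=[FFFFFF....]
after unlink(c) → a:[1, 2, 3, 4], b:[0]  free=[FFFFF.....]
after append(a, 2) → a:[1, 2, 3, 4, 5, 6], b:[0]  free=[FFFFFFF...]
after append(b, 2) → a:[1, 2, 3, 4, 5, 6], b:[0, 7, 8]  free=[FFFFFFFFF.]
after append(b, 1) → a:[1, 2, 3, 4, 5, 6], b:[0, 7, 8, 9]  free=[FFFFFFFFFF]
after unlink(a) → b:[0, 7, 8, 9]  free=[F......FFF]

blocks(b) = [0, 7, 8, 9]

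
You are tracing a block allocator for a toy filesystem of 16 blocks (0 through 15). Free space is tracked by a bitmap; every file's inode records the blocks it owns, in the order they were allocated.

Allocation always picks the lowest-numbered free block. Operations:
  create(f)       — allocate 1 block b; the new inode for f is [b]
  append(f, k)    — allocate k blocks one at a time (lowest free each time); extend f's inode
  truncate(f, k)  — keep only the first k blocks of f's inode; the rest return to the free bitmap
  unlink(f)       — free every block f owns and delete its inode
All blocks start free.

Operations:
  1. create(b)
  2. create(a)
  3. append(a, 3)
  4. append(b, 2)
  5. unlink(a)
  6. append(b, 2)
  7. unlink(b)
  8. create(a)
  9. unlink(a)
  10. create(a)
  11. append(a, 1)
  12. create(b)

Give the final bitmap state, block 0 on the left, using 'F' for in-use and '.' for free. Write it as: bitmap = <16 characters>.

bitmap = FFF.............

  1. create(b)  ⇒  F...............  {b→[0]}
  2. create(a)  ⇒  FF..............  {a→[1]; b→[0]}
  3. append(a, 3)  ⇒  FFFFF...........  {a→[1, 2, 3, 4]; b→[0]}
  4. append(b, 2)  ⇒  FFFFFFF.........  {a→[1, 2, 3, 4]; b→[0, 5, 6]}
  5. unlink(a)  ⇒  F....FF.........  {b→[0, 5, 6]}
  6. append(b, 2)  ⇒  FFF..FF.........  {b→[0, 5, 6, 1, 2]}
  7. unlink(b)  ⇒  ................  {}
  8. create(a)  ⇒  F...............  {a→[0]}
  9. unlink(a)  ⇒  ................  {}
  10. create(a)  ⇒  F...............  {a→[0]}
  11. append(a, 1)  ⇒  FF..............  {a→[0, 1]}
  12. create(b)  ⇒  FFF.............  {a→[0, 1]; b→[2]}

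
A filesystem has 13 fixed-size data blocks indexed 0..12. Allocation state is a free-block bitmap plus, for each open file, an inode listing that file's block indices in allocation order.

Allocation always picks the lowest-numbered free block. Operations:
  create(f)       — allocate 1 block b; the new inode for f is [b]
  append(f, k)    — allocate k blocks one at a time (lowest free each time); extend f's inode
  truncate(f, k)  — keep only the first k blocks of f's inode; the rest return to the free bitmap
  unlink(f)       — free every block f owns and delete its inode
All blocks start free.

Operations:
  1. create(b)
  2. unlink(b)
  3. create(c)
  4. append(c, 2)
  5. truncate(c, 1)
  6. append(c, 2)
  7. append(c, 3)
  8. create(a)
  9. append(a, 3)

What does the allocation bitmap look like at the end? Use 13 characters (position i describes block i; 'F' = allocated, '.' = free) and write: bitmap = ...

bitmap = FFFFFFFFFF...

after create(b) → b:[0]  free=[F............]
after unlink(b) →   free=[.............]
after create(c) → c:[0]  free=[F............]
after append(c, 2) → c:[0, 1, 2]  free=[FFF..........]
after truncate(c, 1) → c:[0]  free=[F............]
after append(c, 2) → c:[0, 1, 2]  free=[FFF..........]
after append(c, 3) → c:[0, 1, 2, 3, 4, 5]  free=[FFFFFF.......]
after create(a) → a:[6], c:[0, 1, 2, 3, 4, 5]  free=[FFFFFFF......]
after append(a, 3) → a:[6, 7, 8, 9], c:[0, 1, 2, 3, 4, 5]  free=[FFFFFFFFFF...]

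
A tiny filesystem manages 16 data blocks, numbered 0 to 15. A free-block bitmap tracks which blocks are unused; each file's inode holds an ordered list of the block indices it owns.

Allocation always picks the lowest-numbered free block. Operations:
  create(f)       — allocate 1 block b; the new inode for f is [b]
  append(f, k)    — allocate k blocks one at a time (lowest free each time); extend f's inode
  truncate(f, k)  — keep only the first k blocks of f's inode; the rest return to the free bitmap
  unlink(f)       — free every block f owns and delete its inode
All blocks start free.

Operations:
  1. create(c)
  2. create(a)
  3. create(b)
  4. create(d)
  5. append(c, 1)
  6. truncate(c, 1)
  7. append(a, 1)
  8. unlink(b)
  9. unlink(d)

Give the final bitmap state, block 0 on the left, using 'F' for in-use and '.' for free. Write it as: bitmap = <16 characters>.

create(c): bitmap=F............... | c=[0]
create(a): bitmap=FF.............. | a=[1] c=[0]
create(b): bitmap=FFF............. | a=[1] b=[2] c=[0]
create(d): bitmap=FFFF............ | a=[1] b=[2] c=[0] d=[3]
append(c, 1): bitmap=FFFFF........... | a=[1] b=[2] c=[0, 4] d=[3]
truncate(c, 1): bitmap=FFFF............ | a=[1] b=[2] c=[0] d=[3]
append(a, 1): bitmap=FFFFF........... | a=[1, 4] b=[2] c=[0] d=[3]
unlink(b): bitmap=FF.FF........... | a=[1, 4] c=[0] d=[3]
unlink(d): bitmap=FF..F........... | a=[1, 4] c=[0]

bitmap = FF..F...........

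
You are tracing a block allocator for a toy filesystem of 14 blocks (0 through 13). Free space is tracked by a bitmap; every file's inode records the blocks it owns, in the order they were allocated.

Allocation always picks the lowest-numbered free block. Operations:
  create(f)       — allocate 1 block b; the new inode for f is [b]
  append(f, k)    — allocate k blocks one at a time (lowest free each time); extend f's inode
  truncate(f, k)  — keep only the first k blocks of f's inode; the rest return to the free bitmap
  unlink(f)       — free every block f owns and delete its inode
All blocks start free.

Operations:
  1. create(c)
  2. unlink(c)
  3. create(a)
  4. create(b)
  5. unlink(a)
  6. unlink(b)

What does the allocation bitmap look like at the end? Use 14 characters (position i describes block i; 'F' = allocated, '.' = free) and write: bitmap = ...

bitmap = ..............

after create(c) → c:[0]  free=[F.............]
after unlink(c) →   free=[..............]
after create(a) → a:[0]  free=[F.............]
after create(b) → a:[0], b:[1]  free=[FF............]
after unlink(a) → b:[1]  free=[.F............]
after unlink(b) →   free=[..............]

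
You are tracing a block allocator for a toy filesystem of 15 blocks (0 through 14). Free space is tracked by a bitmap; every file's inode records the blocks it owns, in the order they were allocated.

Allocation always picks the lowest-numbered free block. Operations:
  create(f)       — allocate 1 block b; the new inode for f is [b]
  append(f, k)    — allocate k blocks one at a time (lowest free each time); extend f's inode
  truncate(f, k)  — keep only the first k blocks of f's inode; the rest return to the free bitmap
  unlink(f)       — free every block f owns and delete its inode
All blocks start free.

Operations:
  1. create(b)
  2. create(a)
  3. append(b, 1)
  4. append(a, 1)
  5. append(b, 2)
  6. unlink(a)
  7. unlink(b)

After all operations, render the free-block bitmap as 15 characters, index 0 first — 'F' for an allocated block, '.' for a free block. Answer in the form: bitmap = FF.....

bitmap = ...............

after create(b) → b:[0]  free=[F..............]
after create(a) → a:[1], b:[0]  free=[FF.............]
after append(b, 1) → a:[1], b:[0, 2]  free=[FFF............]
after append(a, 1) → a:[1, 3], b:[0, 2]  free=[FFFF...........]
after append(b, 2) → a:[1, 3], b:[0, 2, 4, 5]  free=[FFFFFF.........]
after unlink(a) → b:[0, 2, 4, 5]  free=[F.F.FF.........]
after unlink(b) →   free=[...............]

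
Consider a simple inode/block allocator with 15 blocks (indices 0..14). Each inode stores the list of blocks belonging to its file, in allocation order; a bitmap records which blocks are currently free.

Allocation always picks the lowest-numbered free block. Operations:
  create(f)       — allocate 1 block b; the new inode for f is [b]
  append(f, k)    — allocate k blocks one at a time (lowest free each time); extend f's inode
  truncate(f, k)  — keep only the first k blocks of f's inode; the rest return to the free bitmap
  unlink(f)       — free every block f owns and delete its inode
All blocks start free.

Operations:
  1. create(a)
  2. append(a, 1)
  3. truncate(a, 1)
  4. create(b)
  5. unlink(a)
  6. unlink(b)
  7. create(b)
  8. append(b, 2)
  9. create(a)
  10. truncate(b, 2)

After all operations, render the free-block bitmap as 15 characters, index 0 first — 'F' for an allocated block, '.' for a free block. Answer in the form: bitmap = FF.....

[1] create(a) — a=0 (map F..............)
[2] append(a, 1) — a=0,1 (map FF.............)
[3] truncate(a, 1) — a=0 (map F..............)
[4] create(b) — a=0 b=1 (map FF.............)
[5] unlink(a) — b=1 (map .F.............)
[6] unlink(b) —  (map ...............)
[7] create(b) — b=0 (map F..............)
[8] append(b, 2) — b=0,1,2 (map FFF............)
[9] create(a) — a=3 b=0,1,2 (map FFFF...........)
[10] truncate(b, 2) — a=3 b=0,1 (map FF.F...........)

bitmap = FF.F...........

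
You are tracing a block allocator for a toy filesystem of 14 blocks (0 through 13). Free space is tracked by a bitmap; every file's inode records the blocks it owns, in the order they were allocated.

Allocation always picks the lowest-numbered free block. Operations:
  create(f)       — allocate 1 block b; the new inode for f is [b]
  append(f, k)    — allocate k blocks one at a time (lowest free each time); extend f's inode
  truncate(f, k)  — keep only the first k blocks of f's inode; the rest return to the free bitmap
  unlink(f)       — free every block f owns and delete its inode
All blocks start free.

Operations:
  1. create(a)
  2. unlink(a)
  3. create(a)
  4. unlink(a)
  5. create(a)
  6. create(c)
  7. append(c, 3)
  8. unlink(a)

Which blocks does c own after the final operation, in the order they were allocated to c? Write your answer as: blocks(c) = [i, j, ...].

[1] create(a) — a=0 (map F.............)
[2] unlink(a) —  (map ..............)
[3] create(a) — a=0 (map F.............)
[4] unlink(a) —  (map ..............)
[5] create(a) — a=0 (map F.............)
[6] create(c) — a=0 c=1 (map FF............)
[7] append(c, 3) — a=0 c=1,2,3,4 (map FFFFF.........)
[8] unlink(a) — c=1,2,3,4 (map .FFFF.........)

blocks(c) = [1, 2, 3, 4]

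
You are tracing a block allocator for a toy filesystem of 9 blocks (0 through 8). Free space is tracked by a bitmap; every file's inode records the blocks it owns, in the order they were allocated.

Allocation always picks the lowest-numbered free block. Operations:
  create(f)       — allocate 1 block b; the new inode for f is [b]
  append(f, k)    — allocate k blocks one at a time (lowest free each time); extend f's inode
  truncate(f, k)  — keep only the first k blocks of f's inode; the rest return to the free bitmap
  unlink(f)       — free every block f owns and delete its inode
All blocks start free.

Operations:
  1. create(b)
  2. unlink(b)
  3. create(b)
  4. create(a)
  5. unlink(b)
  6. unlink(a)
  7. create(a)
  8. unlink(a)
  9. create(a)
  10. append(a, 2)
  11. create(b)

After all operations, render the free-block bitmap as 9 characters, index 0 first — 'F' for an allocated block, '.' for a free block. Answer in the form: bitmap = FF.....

  1. create(b)  ⇒  F........  {b→[0]}
  2. unlink(b)  ⇒  .........  {}
  3. create(b)  ⇒  F........  {b→[0]}
  4. create(a)  ⇒  FF.......  {a→[1]; b→[0]}
  5. unlink(b)  ⇒  .F.......  {a→[1]}
  6. unlink(a)  ⇒  .........  {}
  7. create(a)  ⇒  F........  {a→[0]}
  8. unlink(a)  ⇒  .........  {}
  9. create(a)  ⇒  F........  {a→[0]}
  10. append(a, 2)  ⇒  FFF......  {a→[0, 1, 2]}
  11. create(b)  ⇒  FFFF.....  {a→[0, 1, 2]; b→[3]}

bitmap = FFFF.....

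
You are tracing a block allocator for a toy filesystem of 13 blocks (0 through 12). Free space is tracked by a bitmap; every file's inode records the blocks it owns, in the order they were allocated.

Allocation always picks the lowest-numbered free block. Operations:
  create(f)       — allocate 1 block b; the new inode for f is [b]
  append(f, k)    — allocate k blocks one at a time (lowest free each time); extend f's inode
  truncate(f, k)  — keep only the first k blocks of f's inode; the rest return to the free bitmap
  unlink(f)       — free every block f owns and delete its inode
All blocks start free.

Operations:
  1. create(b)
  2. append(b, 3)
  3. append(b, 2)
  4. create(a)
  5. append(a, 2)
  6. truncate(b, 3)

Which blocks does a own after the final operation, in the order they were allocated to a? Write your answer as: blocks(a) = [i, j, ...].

[1] create(b) — b=0 (map F............)
[2] append(b, 3) — b=0,1,2,3 (map FFFF.........)
[3] append(b, 2) — b=0,1,2,3,4,5 (map FFFFFF.......)
[4] create(a) — a=6 b=0,1,2,3,4,5 (map FFFFFFF......)
[5] append(a, 2) — a=6,7,8 b=0,1,2,3,4,5 (map FFFFFFFFF....)
[6] truncate(b, 3) — a=6,7,8 b=0,1,2 (map FFF...FFF....)

blocks(a) = [6, 7, 8]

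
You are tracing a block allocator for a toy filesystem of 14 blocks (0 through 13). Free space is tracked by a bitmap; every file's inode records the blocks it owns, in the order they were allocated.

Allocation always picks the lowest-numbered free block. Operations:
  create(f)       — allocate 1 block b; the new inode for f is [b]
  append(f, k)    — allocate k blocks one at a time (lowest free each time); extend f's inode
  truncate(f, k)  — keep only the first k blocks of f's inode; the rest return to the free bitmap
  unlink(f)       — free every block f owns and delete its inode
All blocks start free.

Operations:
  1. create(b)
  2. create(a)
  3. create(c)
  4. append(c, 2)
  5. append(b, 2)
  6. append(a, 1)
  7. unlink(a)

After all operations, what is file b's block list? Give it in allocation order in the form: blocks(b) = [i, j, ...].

  1. create(b)  ⇒  F.............  {b→[0]}
  2. create(a)  ⇒  FF............  {a→[1]; b→[0]}
  3. create(c)  ⇒  FFF...........  {a→[1]; b→[0]; c→[2]}
  4. append(c, 2)  ⇒  FFFFF.........  {a→[1]; b→[0]; c→[2, 3, 4]}
  5. append(b, 2)  ⇒  FFFFFFF.......  {a→[1]; b→[0, 5, 6]; c→[2, 3, 4]}
  6. append(a, 1)  ⇒  FFFFFFFF......  {a→[1, 7]; b→[0, 5, 6]; c→[2, 3, 4]}
  7. unlink(a)  ⇒  F.FFFFF.......  {b→[0, 5, 6]; c→[2, 3, 4]}

blocks(b) = [0, 5, 6]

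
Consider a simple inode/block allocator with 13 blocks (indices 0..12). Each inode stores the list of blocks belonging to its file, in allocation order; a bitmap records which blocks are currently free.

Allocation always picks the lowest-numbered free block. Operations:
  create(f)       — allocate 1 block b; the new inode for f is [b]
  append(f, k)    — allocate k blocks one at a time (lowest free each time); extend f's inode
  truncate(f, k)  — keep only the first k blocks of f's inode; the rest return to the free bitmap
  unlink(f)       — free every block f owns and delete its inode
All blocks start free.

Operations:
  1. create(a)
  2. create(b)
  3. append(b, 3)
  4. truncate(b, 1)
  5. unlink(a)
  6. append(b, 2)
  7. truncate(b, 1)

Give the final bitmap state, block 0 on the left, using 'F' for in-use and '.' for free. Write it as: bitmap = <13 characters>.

bitmap = .F...........

  1. create(a)  ⇒  F............  {a→[0]}
  2. create(b)  ⇒  FF...........  {a→[0]; b→[1]}
  3. append(b, 3)  ⇒  FFFFF........  {a→[0]; b→[1, 2, 3, 4]}
  4. truncate(b, 1)  ⇒  FF...........  {a→[0]; b→[1]}
  5. unlink(a)  ⇒  .F...........  {b→[1]}
  6. append(b, 2)  ⇒  FFF..........  {b→[1, 0, 2]}
  7. truncate(b, 1)  ⇒  .F...........  {b→[1]}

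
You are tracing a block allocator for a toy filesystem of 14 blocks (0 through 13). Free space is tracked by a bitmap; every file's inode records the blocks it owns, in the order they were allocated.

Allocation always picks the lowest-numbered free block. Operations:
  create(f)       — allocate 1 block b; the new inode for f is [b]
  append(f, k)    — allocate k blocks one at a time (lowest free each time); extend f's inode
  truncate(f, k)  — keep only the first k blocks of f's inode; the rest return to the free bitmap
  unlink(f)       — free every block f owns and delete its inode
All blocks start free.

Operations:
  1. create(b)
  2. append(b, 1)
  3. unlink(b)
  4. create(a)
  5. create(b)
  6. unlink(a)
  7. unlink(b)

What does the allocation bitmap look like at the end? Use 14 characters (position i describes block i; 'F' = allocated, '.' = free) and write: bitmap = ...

bitmap = ..............

after create(b) → b:[0]  free=[F.............]
after append(b, 1) → b:[0, 1]  free=[FF............]
after unlink(b) →   free=[..............]
after create(a) → a:[0]  free=[F.............]
after create(b) → a:[0], b:[1]  free=[FF............]
after unlink(a) → b:[1]  free=[.F............]
after unlink(b) →   free=[..............]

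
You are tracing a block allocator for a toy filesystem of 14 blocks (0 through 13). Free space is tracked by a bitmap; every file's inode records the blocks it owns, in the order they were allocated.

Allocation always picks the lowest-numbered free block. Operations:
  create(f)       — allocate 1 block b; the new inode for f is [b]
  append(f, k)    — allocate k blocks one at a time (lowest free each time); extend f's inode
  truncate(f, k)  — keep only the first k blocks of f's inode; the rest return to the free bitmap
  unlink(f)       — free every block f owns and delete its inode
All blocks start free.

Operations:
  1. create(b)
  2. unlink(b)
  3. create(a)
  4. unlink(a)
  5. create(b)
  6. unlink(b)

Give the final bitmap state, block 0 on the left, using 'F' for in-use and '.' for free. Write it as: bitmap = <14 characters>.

  1. create(b)  ⇒  F.............  {b→[0]}
  2. unlink(b)  ⇒  ..............  {}
  3. create(a)  ⇒  F.............  {a→[0]}
  4. unlink(a)  ⇒  ..............  {}
  5. create(b)  ⇒  F.............  {b→[0]}
  6. unlink(b)  ⇒  ..............  {}

bitmap = ..............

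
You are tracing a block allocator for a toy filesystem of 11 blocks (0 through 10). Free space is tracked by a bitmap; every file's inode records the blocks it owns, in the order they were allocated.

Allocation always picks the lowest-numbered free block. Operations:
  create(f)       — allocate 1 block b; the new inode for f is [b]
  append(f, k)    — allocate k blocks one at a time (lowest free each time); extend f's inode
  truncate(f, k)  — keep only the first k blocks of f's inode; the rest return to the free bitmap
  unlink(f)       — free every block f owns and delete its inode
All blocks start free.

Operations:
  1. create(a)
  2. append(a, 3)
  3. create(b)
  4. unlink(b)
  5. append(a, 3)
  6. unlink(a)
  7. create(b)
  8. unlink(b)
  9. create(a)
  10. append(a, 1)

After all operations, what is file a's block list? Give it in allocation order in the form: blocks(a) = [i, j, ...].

blocks(a) = [0, 1]

after create(a) → a:[0]  free=[F..........]
after append(a, 3) → a:[0, 1, 2, 3]  free=[FFFF.......]
after create(b) → a:[0, 1, 2, 3], b:[4]  free=[FFFFF......]
after unlink(b) → a:[0, 1, 2, 3]  free=[FFFF.......]
after append(a, 3) → a:[0, 1, 2, 3, 4, 5, 6]  free=[FFFFFFF....]
after unlink(a) →   free=[...........]
after create(b) → b:[0]  free=[F..........]
after unlink(b) →   free=[...........]
after create(a) → a:[0]  free=[F..........]
after append(a, 1) → a:[0, 1]  free=[FF.........]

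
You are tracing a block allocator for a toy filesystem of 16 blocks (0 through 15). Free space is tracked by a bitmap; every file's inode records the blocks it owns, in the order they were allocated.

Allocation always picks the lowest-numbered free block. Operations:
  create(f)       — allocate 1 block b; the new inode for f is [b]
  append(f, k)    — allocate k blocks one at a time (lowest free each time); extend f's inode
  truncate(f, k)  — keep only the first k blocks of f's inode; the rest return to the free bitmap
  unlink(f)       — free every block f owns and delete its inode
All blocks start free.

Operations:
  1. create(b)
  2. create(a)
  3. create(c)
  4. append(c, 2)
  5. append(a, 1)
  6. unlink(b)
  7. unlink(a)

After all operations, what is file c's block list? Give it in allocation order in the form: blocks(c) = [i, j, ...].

  1. create(b)  ⇒  F...............  {b→[0]}
  2. create(a)  ⇒  FF..............  {a→[1]; b→[0]}
  3. create(c)  ⇒  FFF.............  {a→[1]; b→[0]; c→[2]}
  4. append(c, 2)  ⇒  FFFFF...........  {a→[1]; b→[0]; c→[2, 3, 4]}
  5. append(a, 1)  ⇒  FFFFFF..........  {a→[1, 5]; b→[0]; c→[2, 3, 4]}
  6. unlink(b)  ⇒  .FFFFF..........  {a→[1, 5]; c→[2, 3, 4]}
  7. unlink(a)  ⇒  ..FFF...........  {c→[2, 3, 4]}

blocks(c) = [2, 3, 4]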